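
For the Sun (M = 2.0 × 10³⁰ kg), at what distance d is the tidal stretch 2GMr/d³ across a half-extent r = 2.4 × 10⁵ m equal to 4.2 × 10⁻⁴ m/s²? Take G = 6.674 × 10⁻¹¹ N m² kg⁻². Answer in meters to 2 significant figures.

2GMr/d³ = a_tidal  ⇒  d = (2GMr / a_tidal)^(1/3)
d = (2 × 6.674×10⁻¹¹ × (2.0 × 10³⁰) × (2.4 × 10⁵) / (4.2 × 10⁻⁴))^(1/3)
  = 5.3 × 10⁹ m

5.3 × 10⁹ m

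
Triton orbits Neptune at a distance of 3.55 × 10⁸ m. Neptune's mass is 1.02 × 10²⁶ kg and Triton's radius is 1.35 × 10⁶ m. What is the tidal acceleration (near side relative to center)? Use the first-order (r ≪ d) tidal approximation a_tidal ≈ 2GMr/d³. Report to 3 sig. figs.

a_tidal = 2GMr/d³
        = 2 × (6.674 × 10⁻¹¹) × (1.02 × 10²⁶) × (1.35 × 10⁶) / (3.55 × 10⁸)³
        = 4.11 × 10⁻⁴ m/s²

4.11 × 10⁻⁴ m/s²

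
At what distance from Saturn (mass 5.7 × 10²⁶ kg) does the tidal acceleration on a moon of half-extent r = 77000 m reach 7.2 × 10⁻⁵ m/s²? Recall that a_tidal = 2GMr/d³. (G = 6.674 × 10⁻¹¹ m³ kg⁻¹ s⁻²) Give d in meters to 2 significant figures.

2GMr/d³ = a_tidal  ⇒  d = (2GMr / a_tidal)^(1/3)
d = (2 × 6.674×10⁻¹¹ × (5.7 × 10²⁶) × (77000) / (7.2 × 10⁻⁵))^(1/3)
  = 4.3 × 10⁸ m

4.3 × 10⁸ m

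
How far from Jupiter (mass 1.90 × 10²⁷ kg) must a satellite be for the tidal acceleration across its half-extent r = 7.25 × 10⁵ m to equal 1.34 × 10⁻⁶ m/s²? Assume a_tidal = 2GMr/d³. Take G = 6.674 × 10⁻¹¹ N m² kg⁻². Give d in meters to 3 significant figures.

5.16 × 10⁹ m

2GMr/d³ = a_tidal  ⇒  d = (2GMr / a_tidal)^(1/3)
d = (2 × 6.674×10⁻¹¹ × (1.90 × 10²⁷) × (7.25 × 10⁵) / (1.34 × 10⁻⁶))^(1/3)
  = 5.16 × 10⁹ m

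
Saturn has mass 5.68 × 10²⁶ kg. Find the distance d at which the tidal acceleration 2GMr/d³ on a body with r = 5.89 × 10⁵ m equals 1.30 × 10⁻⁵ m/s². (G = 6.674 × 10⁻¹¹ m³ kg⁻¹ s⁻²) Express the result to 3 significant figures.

2GMr/d³ = a_tidal  ⇒  d = (2GMr / a_tidal)^(1/3)
d = (2 × 6.674×10⁻¹¹ × (5.68 × 10²⁶) × (5.89 × 10⁵) / (1.30 × 10⁻⁵))^(1/3)
  = 1.51 × 10⁹ m

1.51 × 10⁹ m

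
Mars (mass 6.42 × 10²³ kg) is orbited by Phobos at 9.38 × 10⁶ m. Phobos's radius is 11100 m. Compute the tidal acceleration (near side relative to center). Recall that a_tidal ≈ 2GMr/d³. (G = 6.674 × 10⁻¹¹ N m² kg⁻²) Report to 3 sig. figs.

The tidal stretch is the gradient of GM/d² times the body's extent r, hence the 1/d³ dependence.
Δg = 2GMr/d³
   = 2 × (6.674 × 10⁻¹¹) × (6.42 × 10²³) × (11100) / (9.38 × 10⁶)³
   = 1.15 × 10⁻³ m/s²

1.15 × 10⁻³ m/s²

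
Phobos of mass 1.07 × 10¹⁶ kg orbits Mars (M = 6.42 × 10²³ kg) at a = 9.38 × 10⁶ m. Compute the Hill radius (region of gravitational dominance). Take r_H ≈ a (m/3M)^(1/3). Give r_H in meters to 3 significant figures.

r_H ≈ a (m/3M)^(1/3)
    = (9.38 × 10⁶) × (1.07 × 10¹⁶ / (3 × 6.42 × 10²³))^(1/3)
    = 1.66 × 10⁴ m

1.66 × 10⁴ m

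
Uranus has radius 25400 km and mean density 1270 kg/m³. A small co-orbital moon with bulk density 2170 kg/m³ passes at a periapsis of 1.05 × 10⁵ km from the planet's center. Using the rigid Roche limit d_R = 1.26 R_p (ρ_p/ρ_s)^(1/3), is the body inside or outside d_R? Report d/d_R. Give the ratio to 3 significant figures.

d_R = 1.26 × (25400 km) × (1270/2170)^(1/3) = 26770 km
d/d_R = (1.05 × 10⁵) / (26770) = 3.92
Since d/d_R > 1, the body is outside the Roche limit.

outside; d/d_R ≈ 3.92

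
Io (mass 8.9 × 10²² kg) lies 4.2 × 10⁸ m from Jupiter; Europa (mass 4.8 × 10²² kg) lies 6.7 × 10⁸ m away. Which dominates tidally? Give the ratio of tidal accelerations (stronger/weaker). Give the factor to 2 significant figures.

Tidal stretch scales as M/d³; compute that for each body.
Io: (8.9 × 10²²) / (4.2 × 10⁸)³ = 1.201 × 10⁻³
Europa: (4.8 × 10²²) / (6.7 × 10⁸)³ = 1.596 × 10⁻⁴
Ratio (larger/smaller) = 7.5

Io, by a factor of ≈ 7.5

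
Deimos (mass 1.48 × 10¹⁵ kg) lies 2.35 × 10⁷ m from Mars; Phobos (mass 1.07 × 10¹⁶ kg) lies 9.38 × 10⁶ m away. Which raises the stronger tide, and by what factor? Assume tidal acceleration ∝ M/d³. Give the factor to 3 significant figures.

Phobos, by a factor of ≈ 114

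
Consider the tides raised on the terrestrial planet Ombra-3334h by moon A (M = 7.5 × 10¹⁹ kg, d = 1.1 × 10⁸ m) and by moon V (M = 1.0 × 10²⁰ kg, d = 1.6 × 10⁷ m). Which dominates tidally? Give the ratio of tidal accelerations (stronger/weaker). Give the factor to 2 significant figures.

Tidal stretch scales as M/d³; compute that for each body.
Moon A: (7.5 × 10¹⁹) / (1.1 × 10⁸)³ = 5.635 × 10⁻⁵
Moon V: (1.0 × 10²⁰) / (1.6 × 10⁷)³ = 2.441 × 10⁻²
Ratio (larger/smaller) = 430

Moon V, by a factor of ≈ 430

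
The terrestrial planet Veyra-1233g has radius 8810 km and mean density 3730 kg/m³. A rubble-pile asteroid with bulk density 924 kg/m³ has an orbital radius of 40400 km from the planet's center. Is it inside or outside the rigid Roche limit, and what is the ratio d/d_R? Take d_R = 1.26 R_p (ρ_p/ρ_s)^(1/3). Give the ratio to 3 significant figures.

d_R = 1.26 × (8810 km) × (3730/924)^(1/3) = 17670 km
d/d_R = (40400) / (17670) = 2.29
Since d/d_R > 1, the body is outside the Roche limit.

outside; d/d_R ≈ 2.29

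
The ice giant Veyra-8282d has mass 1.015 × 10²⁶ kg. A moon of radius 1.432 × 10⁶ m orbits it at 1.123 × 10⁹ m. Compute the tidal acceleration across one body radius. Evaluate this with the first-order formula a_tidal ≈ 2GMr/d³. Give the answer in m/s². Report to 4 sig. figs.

1.370 × 10⁻⁵ m/s²

Δa = 2GMr/d³
   = 2 × (6.674 × 10⁻¹¹) × (1.015 × 10²⁶) × (1.432 × 10⁶) / (1.123 × 10⁹)³
   = 1.370 × 10⁻⁵ m/s²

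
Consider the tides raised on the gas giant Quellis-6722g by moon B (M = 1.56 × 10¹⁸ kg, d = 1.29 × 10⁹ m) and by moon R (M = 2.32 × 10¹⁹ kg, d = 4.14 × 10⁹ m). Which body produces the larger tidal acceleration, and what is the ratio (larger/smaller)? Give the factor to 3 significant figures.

Moon B, by a factor of ≈ 2.22

The tide-raising term goes as M/d³ (the gradient of a 1/d² field).
Moon B: (1.56 × 10¹⁸) / (1.29 × 10⁹)³ = 7.267 × 10⁻¹⁰
Moon R: (2.32 × 10¹⁹) / (4.14 × 10⁹)³ = 3.270 × 10⁻¹⁰
Ratio (larger/smaller) = 2.22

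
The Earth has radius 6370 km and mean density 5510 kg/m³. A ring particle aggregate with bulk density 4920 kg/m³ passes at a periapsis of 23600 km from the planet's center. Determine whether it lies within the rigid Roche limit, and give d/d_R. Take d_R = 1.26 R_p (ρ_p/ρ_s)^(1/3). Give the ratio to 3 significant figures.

d_R = 1.26 × (6370 km) × (5510/4920)^(1/3) = 8335 km
d/d_R = (23600) / (8335) = 2.83
Since d/d_R > 1, the body is outside the Roche limit.

outside; d/d_R ≈ 2.83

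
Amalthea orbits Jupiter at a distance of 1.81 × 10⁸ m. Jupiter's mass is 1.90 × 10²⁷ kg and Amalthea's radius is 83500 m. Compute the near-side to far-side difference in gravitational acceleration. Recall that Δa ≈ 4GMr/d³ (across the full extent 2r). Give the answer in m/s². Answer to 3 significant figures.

7.14 × 10⁻³ m/s²

The field gradient is 2GM/d³; across the full diameter 2r the difference is 4GMr/d³.
Δa = 4GMr/d³
   = 4 × (6.674 × 10⁻¹¹) × (1.90 × 10²⁷) × (83500) / (1.81 × 10⁸)³
   = 7.14 × 10⁻³ m/s²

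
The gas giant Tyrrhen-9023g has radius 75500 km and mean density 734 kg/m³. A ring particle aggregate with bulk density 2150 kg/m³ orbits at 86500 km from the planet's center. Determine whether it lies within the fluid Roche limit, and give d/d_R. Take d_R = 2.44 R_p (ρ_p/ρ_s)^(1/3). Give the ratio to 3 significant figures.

inside; d/d_R ≈ 0.672

d_R = 2.44 × (75500 km) × (734/2150)^(1/3) = 1.288 × 10⁵ km
d/d_R = (86500) / (1.288 × 10⁵) = 0.672
Since d/d_R < 1, the body is inside the Roche limit.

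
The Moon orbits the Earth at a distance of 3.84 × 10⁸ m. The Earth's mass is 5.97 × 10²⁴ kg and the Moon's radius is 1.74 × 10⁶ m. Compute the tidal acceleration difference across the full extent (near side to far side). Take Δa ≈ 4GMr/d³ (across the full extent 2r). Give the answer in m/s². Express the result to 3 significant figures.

4.90 × 10⁻⁵ m/s²

a_tidal = 4GMr/d³
        = 4 × (6.674 × 10⁻¹¹) × (5.97 × 10²⁴) × (1.74 × 10⁶) / (3.84 × 10⁸)³
        = 4.90 × 10⁻⁵ m/s²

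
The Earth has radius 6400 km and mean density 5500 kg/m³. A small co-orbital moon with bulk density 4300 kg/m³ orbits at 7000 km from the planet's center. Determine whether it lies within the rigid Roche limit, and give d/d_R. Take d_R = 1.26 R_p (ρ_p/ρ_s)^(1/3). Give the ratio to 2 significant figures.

d_R = 1.26 × (6400 km) × (5500/4300)^(1/3) = 8754 km
d/d_R = (7000) / (8754) = 0.80
Since d/d_R < 1, the body is inside the Roche limit.

inside; d/d_R ≈ 0.80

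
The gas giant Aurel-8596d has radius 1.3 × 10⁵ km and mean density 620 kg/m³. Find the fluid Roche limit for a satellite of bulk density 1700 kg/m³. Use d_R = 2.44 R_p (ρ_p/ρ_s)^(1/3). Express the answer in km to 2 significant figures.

d_R = 2.44 × 1.3 × 10⁵ km × (620/1700)^(1/3)
    = 2.3 × 10⁵ km

2.3 × 10⁵ km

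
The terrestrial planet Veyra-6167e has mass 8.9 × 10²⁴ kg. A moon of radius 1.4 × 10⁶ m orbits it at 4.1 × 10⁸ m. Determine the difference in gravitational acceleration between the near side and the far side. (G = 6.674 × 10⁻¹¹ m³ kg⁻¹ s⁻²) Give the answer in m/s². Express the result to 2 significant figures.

4.8 × 10⁻⁵ m/s²

Δg = 4GMr/d³
   = 4 × (6.674 × 10⁻¹¹) × (8.9 × 10²⁴) × (1.4 × 10⁶) / (4.1 × 10⁸)³
   = 4.8 × 10⁻⁵ m/s²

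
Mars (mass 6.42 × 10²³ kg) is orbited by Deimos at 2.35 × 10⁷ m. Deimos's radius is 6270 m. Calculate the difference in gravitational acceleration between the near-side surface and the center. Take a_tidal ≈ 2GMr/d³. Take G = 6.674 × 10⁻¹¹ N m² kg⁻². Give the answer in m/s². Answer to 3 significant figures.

4.14 × 10⁻⁵ m/s²

Δa = 2GMr/d³
   = 2 × (6.674 × 10⁻¹¹) × (6.42 × 10²³) × (6270) / (2.35 × 10⁷)³
   = 4.14 × 10⁻⁵ m/s²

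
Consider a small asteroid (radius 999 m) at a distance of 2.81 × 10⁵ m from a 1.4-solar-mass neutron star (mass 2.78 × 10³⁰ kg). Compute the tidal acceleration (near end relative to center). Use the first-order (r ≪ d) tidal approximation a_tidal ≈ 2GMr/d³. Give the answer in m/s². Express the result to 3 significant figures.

1.67 × 10⁷ m/s²

Δa = 2GMr/d³
   = 2 × (6.674 × 10⁻¹¹) × (2.78 × 10³⁰) × (999) / (2.81 × 10⁵)³
   = 1.67 × 10⁷ m/s²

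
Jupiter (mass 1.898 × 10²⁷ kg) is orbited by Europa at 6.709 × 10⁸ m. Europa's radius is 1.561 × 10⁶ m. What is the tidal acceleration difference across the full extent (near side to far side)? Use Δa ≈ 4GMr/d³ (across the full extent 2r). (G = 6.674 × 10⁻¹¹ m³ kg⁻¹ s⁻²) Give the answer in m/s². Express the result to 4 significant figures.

Δg = 4GMr/d³
   = 4 × (6.674 × 10⁻¹¹) × (1.898 × 10²⁷) × (1.561 × 10⁶) / (6.709 × 10⁸)³
   = 2.619 × 10⁻³ m/s²

2.619 × 10⁻³ m/s²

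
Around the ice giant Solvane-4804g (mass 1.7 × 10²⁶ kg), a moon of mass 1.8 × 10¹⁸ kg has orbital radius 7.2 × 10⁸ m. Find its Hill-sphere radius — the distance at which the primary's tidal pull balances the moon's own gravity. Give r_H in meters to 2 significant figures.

r_H ≈ a (m/3M)^(1/3)
    = (7.2 × 10⁸) × (1.8 × 10¹⁸ / (3 × 1.7 × 10²⁶))^(1/3)
    = 1.1 × 10⁶ m

1.1 × 10⁶ m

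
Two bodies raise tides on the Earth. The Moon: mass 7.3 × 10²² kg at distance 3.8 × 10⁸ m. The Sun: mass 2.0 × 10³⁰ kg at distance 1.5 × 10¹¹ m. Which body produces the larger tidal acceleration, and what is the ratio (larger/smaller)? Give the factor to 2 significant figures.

The tide-raising term goes as M/d³ (the gradient of a 1/d² field).
The Moon: (7.3 × 10²²) / (3.8 × 10⁸)³ = 1.330 × 10⁻³
The Sun: (2.0 × 10³⁰) / (1.5 × 10¹¹)³ = 5.926 × 10⁻⁴
Ratio (larger/smaller) = 2.2

The Moon, by a factor of ≈ 2.2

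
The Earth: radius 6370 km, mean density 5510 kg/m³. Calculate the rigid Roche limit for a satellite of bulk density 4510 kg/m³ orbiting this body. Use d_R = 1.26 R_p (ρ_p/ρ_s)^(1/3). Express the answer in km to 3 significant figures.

8580 km

d_R = 1.26 × 6370 km × (5510/4510)^(1/3)
    = 8580 km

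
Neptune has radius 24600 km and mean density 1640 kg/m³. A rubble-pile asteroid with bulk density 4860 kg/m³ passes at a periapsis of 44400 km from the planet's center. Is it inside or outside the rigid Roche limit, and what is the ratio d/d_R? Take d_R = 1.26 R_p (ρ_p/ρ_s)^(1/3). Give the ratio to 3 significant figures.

d_R = 1.26 × (24600 km) × (1640/4860)^(1/3) = 21580 km
d/d_R = (44400) / (21580) = 2.06
Since d/d_R > 1, the body is outside the Roche limit.

outside; d/d_R ≈ 2.06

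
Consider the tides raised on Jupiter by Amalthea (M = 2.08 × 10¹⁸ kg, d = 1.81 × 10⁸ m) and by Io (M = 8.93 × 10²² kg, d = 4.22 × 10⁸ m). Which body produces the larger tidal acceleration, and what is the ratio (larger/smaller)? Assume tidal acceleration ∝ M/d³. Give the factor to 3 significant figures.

Io, by a factor of ≈ 3390

Tidal acceleration ∝ M/d³, so compare M/d³ for each.
Amalthea: (2.08 × 10¹⁸) / (1.81 × 10⁸)³ = 3.508 × 10⁻⁷
Io: (8.93 × 10²²) / (4.22 × 10⁸)³ = 1.188 × 10⁻³
Ratio (larger/smaller) = 3390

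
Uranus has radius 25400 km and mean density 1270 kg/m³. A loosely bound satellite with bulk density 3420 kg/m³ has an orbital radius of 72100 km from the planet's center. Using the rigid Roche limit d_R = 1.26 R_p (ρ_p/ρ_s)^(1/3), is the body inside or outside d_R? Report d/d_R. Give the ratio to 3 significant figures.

outside; d/d_R ≈ 3.13

d_R = 1.26 × (25400 km) × (1270/3420)^(1/3) = 23000 km
d/d_R = (72100) / (23000) = 3.13
Since d/d_R > 1, the body is outside the Roche limit.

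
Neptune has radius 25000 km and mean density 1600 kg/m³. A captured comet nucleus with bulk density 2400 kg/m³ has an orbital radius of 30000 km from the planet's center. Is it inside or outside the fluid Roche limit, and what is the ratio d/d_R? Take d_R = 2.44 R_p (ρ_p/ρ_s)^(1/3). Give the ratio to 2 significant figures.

d_R = 2.44 × (25000 km) × (1600/2400)^(1/3) = 53290 km
d/d_R = (30000) / (53290) = 0.56
Since d/d_R < 1, the body is inside the Roche limit.

inside; d/d_R ≈ 0.56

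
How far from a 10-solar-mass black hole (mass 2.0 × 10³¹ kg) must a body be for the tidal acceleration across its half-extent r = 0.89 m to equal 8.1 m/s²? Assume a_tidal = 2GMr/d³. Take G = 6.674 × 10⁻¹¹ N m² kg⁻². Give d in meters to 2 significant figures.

2GMr/d³ = a_tidal  ⇒  d = (2GMr / a_tidal)^(1/3)
d = (2 × 6.674×10⁻¹¹ × (2.0 × 10³¹) × (0.89) / (8.1))^(1/3)
  = 6.6 × 10⁶ m

6.6 × 10⁶ m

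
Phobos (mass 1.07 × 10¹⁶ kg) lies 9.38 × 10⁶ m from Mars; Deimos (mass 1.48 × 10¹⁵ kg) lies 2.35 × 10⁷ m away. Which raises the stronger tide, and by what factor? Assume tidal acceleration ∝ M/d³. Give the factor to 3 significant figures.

Tidal stretch scales as M/d³; compute that for each body.
Phobos: (1.07 × 10¹⁶) / (9.38 × 10⁶)³ = 1.297 × 10⁻⁵
Deimos: (1.48 × 10¹⁵) / (2.35 × 10⁷)³ = 1.140 × 10⁻⁷
Ratio (larger/smaller) = 114

Phobos, by a factor of ≈ 114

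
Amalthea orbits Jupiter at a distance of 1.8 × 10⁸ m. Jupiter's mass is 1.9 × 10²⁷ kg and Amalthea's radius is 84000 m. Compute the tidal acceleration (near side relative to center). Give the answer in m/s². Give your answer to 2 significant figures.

3.7 × 10⁻³ m/s²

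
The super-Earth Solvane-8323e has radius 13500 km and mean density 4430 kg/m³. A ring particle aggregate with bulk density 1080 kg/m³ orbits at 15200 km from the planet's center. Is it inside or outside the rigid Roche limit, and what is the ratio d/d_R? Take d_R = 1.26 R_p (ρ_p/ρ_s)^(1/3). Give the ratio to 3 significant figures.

inside; d/d_R ≈ 0.558

d_R = 1.26 × (13500 km) × (4430/1080)^(1/3) = 27230 km
d/d_R = (15200) / (27230) = 0.558
Since d/d_R < 1, the body is inside the Roche limit.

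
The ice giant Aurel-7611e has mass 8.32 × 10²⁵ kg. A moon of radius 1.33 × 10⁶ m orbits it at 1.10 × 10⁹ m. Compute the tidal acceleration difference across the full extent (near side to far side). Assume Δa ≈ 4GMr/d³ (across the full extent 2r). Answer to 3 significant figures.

a_tidal = 4GMr/d³
        = 4 × (6.674 × 10⁻¹¹) × (8.32 × 10²⁵) × (1.33 × 10⁶) / (1.10 × 10⁹)³
        = 2.22 × 10⁻⁵ m/s²

2.22 × 10⁻⁵ m/s²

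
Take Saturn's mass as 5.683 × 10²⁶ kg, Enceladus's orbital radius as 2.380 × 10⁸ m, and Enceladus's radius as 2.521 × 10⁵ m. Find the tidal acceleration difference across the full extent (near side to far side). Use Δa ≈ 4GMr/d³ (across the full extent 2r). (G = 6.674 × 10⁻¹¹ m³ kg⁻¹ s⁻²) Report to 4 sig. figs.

2.837 × 10⁻³ m/s²

a_tidal = 4GMr/d³
        = 4 × (6.674 × 10⁻¹¹) × (5.683 × 10²⁶) × (2.521 × 10⁵) / (2.380 × 10⁸)³
        = 2.837 × 10⁻³ m/s²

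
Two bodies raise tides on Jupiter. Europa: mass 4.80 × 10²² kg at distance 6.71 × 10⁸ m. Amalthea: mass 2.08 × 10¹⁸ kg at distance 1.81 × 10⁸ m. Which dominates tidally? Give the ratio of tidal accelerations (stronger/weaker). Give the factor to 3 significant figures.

The tide-raising term goes as M/d³ (the gradient of a 1/d² field).
Europa: (4.80 × 10²²) / (6.71 × 10⁸)³ = 1.589 × 10⁻⁴
Amalthea: (2.08 × 10¹⁸) / (1.81 × 10⁸)³ = 3.508 × 10⁻⁷
Ratio (larger/smaller) = 453

Europa, by a factor of ≈ 453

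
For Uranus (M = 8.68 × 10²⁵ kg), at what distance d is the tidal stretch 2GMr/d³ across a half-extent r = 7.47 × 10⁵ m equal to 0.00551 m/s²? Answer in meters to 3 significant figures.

2GMr/d³ = a_tidal  ⇒  d = (2GMr / a_tidal)^(1/3)
d = (2 × 6.674×10⁻¹¹ × (8.68 × 10²⁵) × (7.47 × 10⁵) / (0.00551))^(1/3)
  = 1.16 × 10⁸ m

1.16 × 10⁸ m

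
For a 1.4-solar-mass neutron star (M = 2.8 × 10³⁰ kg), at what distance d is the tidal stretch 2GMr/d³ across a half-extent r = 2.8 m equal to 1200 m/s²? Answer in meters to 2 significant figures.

2GMr/d³ = a_tidal  ⇒  d = (2GMr / a_tidal)^(1/3)
d = (2 × 6.674×10⁻¹¹ × (2.8 × 10³⁰) × (2.8) / (1200))^(1/3)
  = 9.6 × 10⁵ m

9.6 × 10⁵ m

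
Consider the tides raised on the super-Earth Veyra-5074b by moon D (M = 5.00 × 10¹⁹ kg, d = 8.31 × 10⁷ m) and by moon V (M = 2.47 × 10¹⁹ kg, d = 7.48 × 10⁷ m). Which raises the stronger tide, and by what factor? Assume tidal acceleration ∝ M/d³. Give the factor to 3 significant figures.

Moon D, by a factor of ≈ 1.48

Tidal acceleration ∝ M/d³, so compare M/d³ for each.
Moon D: (5.00 × 10¹⁹) / (8.31 × 10⁷)³ = 8.713 × 10⁻⁵
Moon V: (2.47 × 10¹⁹) / (7.48 × 10⁷)³ = 5.902 × 10⁻⁵
Ratio (larger/smaller) = 1.48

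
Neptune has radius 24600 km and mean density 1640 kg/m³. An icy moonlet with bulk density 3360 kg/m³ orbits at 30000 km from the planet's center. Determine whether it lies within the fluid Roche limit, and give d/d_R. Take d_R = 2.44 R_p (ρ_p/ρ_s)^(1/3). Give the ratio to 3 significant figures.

inside; d/d_R ≈ 0.635

d_R = 2.44 × (24600 km) × (1640/3360)^(1/3) = 47260 km
d/d_R = (30000) / (47260) = 0.635
Since d/d_R < 1, the body is inside the Roche limit.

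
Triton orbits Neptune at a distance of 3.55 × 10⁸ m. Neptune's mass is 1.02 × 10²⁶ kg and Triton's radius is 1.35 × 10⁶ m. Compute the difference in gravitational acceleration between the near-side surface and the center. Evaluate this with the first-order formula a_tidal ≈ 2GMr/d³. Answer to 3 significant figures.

Δg = 2GMr/d³
   = 2 × (6.674 × 10⁻¹¹) × (1.02 × 10²⁶) × (1.35 × 10⁶) / (3.55 × 10⁸)³
   = 4.11 × 10⁻⁴ m/s²

4.11 × 10⁻⁴ m/s²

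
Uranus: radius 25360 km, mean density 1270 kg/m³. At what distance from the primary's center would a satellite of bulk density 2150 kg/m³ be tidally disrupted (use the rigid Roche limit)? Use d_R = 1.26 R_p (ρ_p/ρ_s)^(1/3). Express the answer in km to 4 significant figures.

26810 km

d_R = 1.26 × 25360 km × (1270/2150)^(1/3)
    = 26810 km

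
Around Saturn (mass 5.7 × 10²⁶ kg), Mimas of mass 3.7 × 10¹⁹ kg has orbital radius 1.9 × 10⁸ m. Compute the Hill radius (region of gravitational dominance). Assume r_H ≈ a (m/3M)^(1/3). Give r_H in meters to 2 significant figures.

5.3 × 10⁵ m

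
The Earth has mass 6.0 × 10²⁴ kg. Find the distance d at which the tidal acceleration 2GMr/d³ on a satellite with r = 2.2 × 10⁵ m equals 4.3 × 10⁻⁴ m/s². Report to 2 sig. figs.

7.4 × 10⁷ m

2GMr/d³ = a_tidal  ⇒  d = (2GMr / a_tidal)^(1/3)
d = (2 × 6.674×10⁻¹¹ × (6.0 × 10²⁴) × (2.2 × 10⁵) / (4.3 × 10⁻⁴))^(1/3)
  = 7.4 × 10⁷ m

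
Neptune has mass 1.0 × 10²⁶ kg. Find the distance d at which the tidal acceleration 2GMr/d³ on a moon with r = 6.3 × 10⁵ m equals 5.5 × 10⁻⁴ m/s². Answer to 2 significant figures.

2GMr/d³ = a_tidal  ⇒  d = (2GMr / a_tidal)^(1/3)
d = (2 × 6.674×10⁻¹¹ × (1.0 × 10²⁶) × (6.3 × 10⁵) / (5.5 × 10⁻⁴))^(1/3)
  = 2.5 × 10⁸ m

2.5 × 10⁸ m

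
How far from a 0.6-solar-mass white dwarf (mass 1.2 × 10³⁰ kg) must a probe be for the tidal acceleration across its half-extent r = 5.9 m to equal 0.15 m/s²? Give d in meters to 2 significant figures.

2GMr/d³ = a_tidal  ⇒  d = (2GMr / a_tidal)^(1/3)
d = (2 × 6.674×10⁻¹¹ × (1.2 × 10³⁰) × (5.9) / (0.15))^(1/3)
  = 1.8 × 10⁷ m

1.8 × 10⁷ m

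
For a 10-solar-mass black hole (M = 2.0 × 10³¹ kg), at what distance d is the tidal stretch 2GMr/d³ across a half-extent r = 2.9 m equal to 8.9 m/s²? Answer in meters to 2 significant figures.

2GMr/d³ = a_tidal  ⇒  d = (2GMr / a_tidal)^(1/3)
d = (2 × 6.674×10⁻¹¹ × (2.0 × 10³¹) × (2.9) / (8.9))^(1/3)
  = 9.5 × 10⁶ m

9.5 × 10⁶ m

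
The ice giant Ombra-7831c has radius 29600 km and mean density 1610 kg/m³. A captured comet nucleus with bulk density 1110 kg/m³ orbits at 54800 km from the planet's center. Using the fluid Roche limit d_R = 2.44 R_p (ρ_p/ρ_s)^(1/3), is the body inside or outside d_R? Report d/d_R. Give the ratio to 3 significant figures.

d_R = 2.44 × (29600 km) × (1610/1110)^(1/3) = 81760 km
d/d_R = (54800) / (81760) = 0.670
Since d/d_R < 1, the body is inside the Roche limit.

inside; d/d_R ≈ 0.670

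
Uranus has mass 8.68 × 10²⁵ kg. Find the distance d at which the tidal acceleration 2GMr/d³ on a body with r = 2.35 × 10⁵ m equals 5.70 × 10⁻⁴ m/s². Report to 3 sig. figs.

1.68 × 10⁸ m

2GMr/d³ = a_tidal  ⇒  d = (2GMr / a_tidal)^(1/3)
d = (2 × 6.674×10⁻¹¹ × (8.68 × 10²⁵) × (2.35 × 10⁵) / (5.70 × 10⁻⁴))^(1/3)
  = 1.68 × 10⁸ m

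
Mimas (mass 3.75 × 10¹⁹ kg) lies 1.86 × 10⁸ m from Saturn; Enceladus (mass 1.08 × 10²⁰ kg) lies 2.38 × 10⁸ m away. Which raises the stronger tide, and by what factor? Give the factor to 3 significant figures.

Enceladus, by a factor of ≈ 1.37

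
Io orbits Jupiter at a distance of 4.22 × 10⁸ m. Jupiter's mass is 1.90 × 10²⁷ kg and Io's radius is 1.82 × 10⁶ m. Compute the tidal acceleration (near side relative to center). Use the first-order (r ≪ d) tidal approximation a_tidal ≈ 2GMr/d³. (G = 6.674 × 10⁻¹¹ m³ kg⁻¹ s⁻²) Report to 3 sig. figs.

Differencing GM/(d−r)² and GM/d² to first order in r/d gives 2GMr/d³.
Δg = 2GMr/d³
   = 2 × (6.674 × 10⁻¹¹) × (1.90 × 10²⁷) × (1.82 × 10⁶) / (4.22 × 10⁸)³
   = 6.14 × 10⁻³ m/s²

6.14 × 10⁻³ m/s²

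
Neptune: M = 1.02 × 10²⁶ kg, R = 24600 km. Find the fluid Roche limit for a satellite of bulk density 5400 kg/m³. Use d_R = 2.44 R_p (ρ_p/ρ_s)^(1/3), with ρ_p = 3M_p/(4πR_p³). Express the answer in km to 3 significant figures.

40300 km

ρ_p = 3M_p/(4πR_p³) = 3 × (1.02 × 10²⁶) / (4π × (2.46 × 10⁷ m)³) = 1640 kg/m³
d_R = 2.44 × 24600 km × (1640/5400)^(1/3)
    = 40300 km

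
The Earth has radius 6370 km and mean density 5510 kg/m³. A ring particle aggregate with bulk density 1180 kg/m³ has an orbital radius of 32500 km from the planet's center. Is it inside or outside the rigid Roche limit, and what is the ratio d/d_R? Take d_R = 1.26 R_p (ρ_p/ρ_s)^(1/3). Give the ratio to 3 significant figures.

d_R = 1.26 × (6370 km) × (5510/1180)^(1/3) = 13420 km
d/d_R = (32500) / (13420) = 2.42
Since d/d_R > 1, the body is outside the Roche limit.

outside; d/d_R ≈ 2.42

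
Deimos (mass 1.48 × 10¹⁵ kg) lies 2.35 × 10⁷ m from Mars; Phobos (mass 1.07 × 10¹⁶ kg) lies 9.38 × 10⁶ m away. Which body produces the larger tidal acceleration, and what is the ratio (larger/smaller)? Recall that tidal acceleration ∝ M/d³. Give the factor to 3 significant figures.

Phobos, by a factor of ≈ 114

The tide-raising term goes as M/d³ (the gradient of a 1/d² field).
Deimos: (1.48 × 10¹⁵) / (2.35 × 10⁷)³ = 1.140 × 10⁻⁷
Phobos: (1.07 × 10¹⁶) / (9.38 × 10⁶)³ = 1.297 × 10⁻⁵
Ratio (larger/smaller) = 114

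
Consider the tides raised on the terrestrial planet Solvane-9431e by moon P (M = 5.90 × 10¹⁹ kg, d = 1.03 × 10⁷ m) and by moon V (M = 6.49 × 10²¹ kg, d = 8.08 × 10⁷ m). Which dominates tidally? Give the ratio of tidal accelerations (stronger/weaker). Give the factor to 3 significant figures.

Moon P, by a factor of ≈ 4.39

Compare M/d³ for the two perturbers:
Moon P: (5.90 × 10¹⁹) / (1.03 × 10⁷)³ = 5.399 × 10⁻²
Moon V: (6.49 × 10²¹) / (8.08 × 10⁷)³ = 1.230 × 10⁻²
Ratio (larger/smaller) = 4.39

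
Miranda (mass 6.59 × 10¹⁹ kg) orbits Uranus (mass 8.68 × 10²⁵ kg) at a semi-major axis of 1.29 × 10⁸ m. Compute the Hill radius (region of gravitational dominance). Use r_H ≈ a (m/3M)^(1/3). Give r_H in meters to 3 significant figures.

8.16 × 10⁵ m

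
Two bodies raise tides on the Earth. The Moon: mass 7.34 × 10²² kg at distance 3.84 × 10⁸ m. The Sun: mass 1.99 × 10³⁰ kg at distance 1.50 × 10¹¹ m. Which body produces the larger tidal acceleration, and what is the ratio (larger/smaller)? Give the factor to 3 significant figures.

The tide-raising term goes as M/d³ (the gradient of a 1/d² field).
The Moon: (7.34 × 10²²) / (3.84 × 10⁸)³ = 1.296 × 10⁻³
The Sun: (1.99 × 10³⁰) / (1.50 × 10¹¹)³ = 5.896 × 10⁻⁴
Ratio (larger/smaller) = 2.20

The Moon, by a factor of ≈ 2.20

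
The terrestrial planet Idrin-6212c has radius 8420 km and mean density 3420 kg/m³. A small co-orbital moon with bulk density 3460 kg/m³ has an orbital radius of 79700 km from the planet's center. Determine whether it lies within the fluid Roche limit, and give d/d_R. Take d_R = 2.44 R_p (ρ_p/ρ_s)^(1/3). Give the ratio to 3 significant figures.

outside; d/d_R ≈ 3.89

d_R = 2.44 × (8420 km) × (3420/3460)^(1/3) = 20470 km
d/d_R = (79700) / (20470) = 3.89
Since d/d_R > 1, the body is outside the Roche limit.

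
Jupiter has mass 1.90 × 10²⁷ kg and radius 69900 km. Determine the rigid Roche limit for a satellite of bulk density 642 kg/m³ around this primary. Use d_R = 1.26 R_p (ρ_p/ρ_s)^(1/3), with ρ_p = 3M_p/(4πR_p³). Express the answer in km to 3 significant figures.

1.12 × 10⁵ km

ρ_p = 3M_p/(4πR_p³) = 3 × (1.90 × 10²⁷) / (4π × (6.99 × 10⁷ m)³) = 1330 kg/m³
d_R = 1.26 × 69900 km × (1330/642)^(1/3)
    = 1.12 × 10⁵ km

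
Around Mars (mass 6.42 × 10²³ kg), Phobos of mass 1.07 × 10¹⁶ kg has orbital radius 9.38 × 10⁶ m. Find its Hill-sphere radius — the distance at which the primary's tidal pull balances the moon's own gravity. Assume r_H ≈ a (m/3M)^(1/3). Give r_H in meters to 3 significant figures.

r_H ≈ a (m/3M)^(1/3)
    = (9.38 × 10⁶) × (1.07 × 10¹⁶ / (3 × 6.42 × 10²³))^(1/3)
    = 1.66 × 10⁴ m

1.66 × 10⁴ m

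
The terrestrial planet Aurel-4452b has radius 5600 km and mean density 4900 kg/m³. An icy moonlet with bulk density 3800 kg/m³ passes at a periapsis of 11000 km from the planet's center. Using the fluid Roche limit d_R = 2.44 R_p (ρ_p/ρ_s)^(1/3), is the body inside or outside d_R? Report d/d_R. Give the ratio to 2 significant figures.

inside; d/d_R ≈ 0.74

d_R = 2.44 × (5600 km) × (4900/3800)^(1/3) = 14870 km
d/d_R = (11000) / (14870) = 0.74
Since d/d_R < 1, the body is inside the Roche limit.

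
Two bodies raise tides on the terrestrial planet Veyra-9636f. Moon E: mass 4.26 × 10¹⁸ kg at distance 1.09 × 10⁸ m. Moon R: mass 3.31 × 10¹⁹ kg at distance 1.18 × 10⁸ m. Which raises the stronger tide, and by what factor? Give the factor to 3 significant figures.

Moon R, by a factor of ≈ 6.12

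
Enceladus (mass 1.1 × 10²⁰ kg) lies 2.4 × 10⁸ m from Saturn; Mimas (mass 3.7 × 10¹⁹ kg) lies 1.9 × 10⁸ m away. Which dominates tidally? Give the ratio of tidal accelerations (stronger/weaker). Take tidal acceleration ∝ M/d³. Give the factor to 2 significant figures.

Enceladus, by a factor of ≈ 1.5

Compare M/d³ for the two perturbers:
Enceladus: (1.1 × 10²⁰) / (2.4 × 10⁸)³ = 7.957 × 10⁻⁶
Mimas: (3.7 × 10¹⁹) / (1.9 × 10⁸)³ = 5.394 × 10⁻⁶
Ratio (larger/smaller) = 1.5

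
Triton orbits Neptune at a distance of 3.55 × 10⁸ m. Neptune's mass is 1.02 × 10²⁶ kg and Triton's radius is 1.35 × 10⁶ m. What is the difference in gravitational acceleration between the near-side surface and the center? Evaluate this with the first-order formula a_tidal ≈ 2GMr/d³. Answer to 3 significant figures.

Δa = 2GMr/d³
   = 2 × (6.674 × 10⁻¹¹) × (1.02 × 10²⁶) × (1.35 × 10⁶) / (3.55 × 10⁸)³
   = 4.11 × 10⁻⁴ m/s²

4.11 × 10⁻⁴ m/s²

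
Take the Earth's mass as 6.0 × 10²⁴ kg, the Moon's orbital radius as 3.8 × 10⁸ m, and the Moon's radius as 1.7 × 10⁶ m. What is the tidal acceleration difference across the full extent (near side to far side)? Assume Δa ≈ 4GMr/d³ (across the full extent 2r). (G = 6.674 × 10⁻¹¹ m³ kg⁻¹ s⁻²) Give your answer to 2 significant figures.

Near-to-far spans 2r, so the tidal difference is twice the near-to-center value: 4GMr/d³.
Δg = 4GMr/d³
   = 4 × (6.674 × 10⁻¹¹) × (6.0 × 10²⁴) × (1.7 × 10⁶) / (3.8 × 10⁸)³
   = 5.0 × 10⁻⁵ m/s²

5.0 × 10⁻⁵ m/s²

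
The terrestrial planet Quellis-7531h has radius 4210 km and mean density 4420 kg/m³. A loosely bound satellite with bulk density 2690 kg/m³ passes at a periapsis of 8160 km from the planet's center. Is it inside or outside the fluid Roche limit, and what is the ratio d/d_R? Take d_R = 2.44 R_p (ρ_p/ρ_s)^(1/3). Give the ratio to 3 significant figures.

d_R = 2.44 × (4210 km) × (4420/2690)^(1/3) = 12120 km
d/d_R = (8160) / (12120) = 0.673
Since d/d_R < 1, the body is inside the Roche limit.

inside; d/d_R ≈ 0.673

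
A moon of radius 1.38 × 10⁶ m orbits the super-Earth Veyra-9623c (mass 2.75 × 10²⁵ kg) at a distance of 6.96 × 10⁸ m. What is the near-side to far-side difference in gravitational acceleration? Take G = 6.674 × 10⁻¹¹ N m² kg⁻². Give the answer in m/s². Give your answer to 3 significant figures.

3.00 × 10⁻⁵ m/s²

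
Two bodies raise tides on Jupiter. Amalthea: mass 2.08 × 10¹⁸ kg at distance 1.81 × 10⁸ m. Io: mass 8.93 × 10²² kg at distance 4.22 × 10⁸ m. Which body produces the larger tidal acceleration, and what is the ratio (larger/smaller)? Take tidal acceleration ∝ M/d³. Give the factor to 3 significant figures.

Tidal stretch scales as M/d³; compute that for each body.
Amalthea: (2.08 × 10¹⁸) / (1.81 × 10⁸)³ = 3.508 × 10⁻⁷
Io: (8.93 × 10²²) / (4.22 × 10⁸)³ = 1.188 × 10⁻³
Ratio (larger/smaller) = 3390

Io, by a factor of ≈ 3390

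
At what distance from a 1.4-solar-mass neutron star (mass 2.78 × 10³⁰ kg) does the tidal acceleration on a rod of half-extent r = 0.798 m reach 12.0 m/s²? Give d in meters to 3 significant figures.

2GMr/d³ = a_tidal  ⇒  d = (2GMr / a_tidal)^(1/3)
d = (2 × 6.674×10⁻¹¹ × (2.78 × 10³⁰) × (0.798) / (12.0))^(1/3)
  = 2.91 × 10⁶ m

2.91 × 10⁶ m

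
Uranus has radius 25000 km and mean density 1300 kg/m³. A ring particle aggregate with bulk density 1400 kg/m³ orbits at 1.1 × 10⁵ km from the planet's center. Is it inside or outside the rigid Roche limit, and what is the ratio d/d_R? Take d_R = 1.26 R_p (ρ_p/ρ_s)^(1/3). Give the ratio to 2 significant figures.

d_R = 1.26 × (25000 km) × (1300/1400)^(1/3) = 30730 km
d/d_R = (1.1 × 10⁵) / (30730) = 3.6
Since d/d_R > 1, the body is outside the Roche limit.

outside; d/d_R ≈ 3.6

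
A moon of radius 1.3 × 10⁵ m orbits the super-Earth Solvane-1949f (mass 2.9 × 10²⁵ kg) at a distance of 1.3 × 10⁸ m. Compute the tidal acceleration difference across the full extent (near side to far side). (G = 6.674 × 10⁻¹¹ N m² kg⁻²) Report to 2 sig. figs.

4.6 × 10⁻⁴ m/s²

a_tidal = 4GMr/d³
        = 4 × (6.674 × 10⁻¹¹) × (2.9 × 10²⁵) × (1.3 × 10⁵) / (1.3 × 10⁸)³
        = 4.6 × 10⁻⁴ m/s²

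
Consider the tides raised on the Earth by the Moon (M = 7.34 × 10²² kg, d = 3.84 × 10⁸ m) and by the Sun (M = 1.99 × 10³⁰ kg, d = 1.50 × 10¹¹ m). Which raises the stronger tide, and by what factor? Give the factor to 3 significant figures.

Compare M/d³ for the two perturbers:
The Moon: (7.34 × 10²²) / (3.84 × 10⁸)³ = 1.296 × 10⁻³
The Sun: (1.99 × 10³⁰) / (1.50 × 10¹¹)³ = 5.896 × 10⁻⁴
Ratio (larger/smaller) = 2.20

The Moon, by a factor of ≈ 2.20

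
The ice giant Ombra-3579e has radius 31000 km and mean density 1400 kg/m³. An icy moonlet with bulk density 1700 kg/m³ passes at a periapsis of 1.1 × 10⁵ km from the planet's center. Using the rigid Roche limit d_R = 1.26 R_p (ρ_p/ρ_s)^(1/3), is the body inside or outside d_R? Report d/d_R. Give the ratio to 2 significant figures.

d_R = 1.26 × (31000 km) × (1400/1700)^(1/3) = 36610 km
d/d_R = (1.1 × 10⁵) / (36610) = 3.0
Since d/d_R > 1, the body is outside the Roche limit.

outside; d/d_R ≈ 3.0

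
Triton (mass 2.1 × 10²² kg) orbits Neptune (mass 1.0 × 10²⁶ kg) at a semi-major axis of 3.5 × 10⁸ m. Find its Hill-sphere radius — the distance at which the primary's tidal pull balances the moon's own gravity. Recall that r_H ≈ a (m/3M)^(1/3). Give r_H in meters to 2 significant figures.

r_H ≈ a (m/3M)^(1/3)
    = (3.5 × 10⁸) × (2.1 × 10²² / (3 × 1.0 × 10²⁶))^(1/3)
    = 1.4 × 10⁷ m

1.4 × 10⁷ m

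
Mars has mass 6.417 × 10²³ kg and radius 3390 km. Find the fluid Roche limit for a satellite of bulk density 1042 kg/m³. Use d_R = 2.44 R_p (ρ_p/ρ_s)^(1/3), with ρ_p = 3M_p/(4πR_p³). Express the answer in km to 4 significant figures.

ρ_p = 3M_p/(4πR_p³) = 3 × (6.417 × 10²³) / (4π × (3.390 × 10⁶ m)³) = 3932 kg/m³
d_R = 2.44 × 3390 km × (3932/1042)^(1/3)
    = 12880 km

12880 km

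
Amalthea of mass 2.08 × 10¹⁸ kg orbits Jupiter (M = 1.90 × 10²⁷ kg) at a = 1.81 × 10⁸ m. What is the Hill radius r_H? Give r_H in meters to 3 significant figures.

1.29 × 10⁵ m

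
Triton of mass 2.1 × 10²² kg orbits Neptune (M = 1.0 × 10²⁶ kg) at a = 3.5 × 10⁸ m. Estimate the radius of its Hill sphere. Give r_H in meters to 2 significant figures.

r_H ≈ a (m/3M)^(1/3)
    = (3.5 × 10⁸) × (2.1 × 10²² / (3 × 1.0 × 10²⁶))^(1/3)
    = 1.4 × 10⁷ m

1.4 × 10⁷ m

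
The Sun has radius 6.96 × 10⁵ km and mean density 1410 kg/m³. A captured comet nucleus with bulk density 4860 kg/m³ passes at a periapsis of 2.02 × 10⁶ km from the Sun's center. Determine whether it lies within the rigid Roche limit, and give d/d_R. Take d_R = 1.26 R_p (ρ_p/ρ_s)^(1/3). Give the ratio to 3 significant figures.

outside; d/d_R ≈ 3.48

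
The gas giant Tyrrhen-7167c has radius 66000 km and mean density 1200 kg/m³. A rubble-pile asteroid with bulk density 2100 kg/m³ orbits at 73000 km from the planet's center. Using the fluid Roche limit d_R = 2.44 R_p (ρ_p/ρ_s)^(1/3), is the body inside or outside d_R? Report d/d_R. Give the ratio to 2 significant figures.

d_R = 2.44 × (66000 km) × (1200/2100)^(1/3) = 1.336 × 10⁵ km
d/d_R = (73000) / (1.336 × 10⁵) = 0.55
Since d/d_R < 1, the body is inside the Roche limit.

inside; d/d_R ≈ 0.55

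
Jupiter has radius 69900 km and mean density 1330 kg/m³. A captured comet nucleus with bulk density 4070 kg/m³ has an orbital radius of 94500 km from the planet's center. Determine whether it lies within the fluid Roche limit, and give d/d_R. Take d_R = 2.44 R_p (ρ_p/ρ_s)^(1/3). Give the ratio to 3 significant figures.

inside; d/d_R ≈ 0.804

d_R = 2.44 × (69900 km) × (1330/4070)^(1/3) = 1.175 × 10⁵ km
d/d_R = (94500) / (1.175 × 10⁵) = 0.804
Since d/d_R < 1, the body is inside the Roche limit.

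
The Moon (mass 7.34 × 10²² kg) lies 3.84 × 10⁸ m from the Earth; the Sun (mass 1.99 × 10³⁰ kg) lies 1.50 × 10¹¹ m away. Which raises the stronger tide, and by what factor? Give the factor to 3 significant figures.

The Moon, by a factor of ≈ 2.20

Compare M/d³ for the two perturbers:
The Moon: (7.34 × 10²²) / (3.84 × 10⁸)³ = 1.296 × 10⁻³
The Sun: (1.99 × 10³⁰) / (1.50 × 10¹¹)³ = 5.896 × 10⁻⁴
Ratio (larger/smaller) = 2.20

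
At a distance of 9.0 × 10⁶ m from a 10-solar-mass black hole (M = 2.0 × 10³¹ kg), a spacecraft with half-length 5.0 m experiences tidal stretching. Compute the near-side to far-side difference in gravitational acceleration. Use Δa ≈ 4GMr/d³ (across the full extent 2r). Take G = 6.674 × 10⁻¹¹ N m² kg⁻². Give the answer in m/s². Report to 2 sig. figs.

Δg = 4GMr/d³
   = 4 × (6.674 × 10⁻¹¹) × (2.0 × 10³¹) × (5.0) / (9.0 × 10⁶)³
   = 3.7 × 10¹ m/s²

3.7 × 10¹ m/s²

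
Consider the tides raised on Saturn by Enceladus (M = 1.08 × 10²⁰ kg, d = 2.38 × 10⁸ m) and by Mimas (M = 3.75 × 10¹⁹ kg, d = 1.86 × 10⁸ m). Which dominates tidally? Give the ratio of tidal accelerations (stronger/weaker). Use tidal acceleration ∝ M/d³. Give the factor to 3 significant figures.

Enceladus, by a factor of ≈ 1.37

Tidal acceleration ∝ M/d³, so compare M/d³ for each.
Enceladus: (1.08 × 10²⁰) / (2.38 × 10⁸)³ = 8.011 × 10⁻⁶
Mimas: (3.75 × 10¹⁹) / (1.86 × 10⁸)³ = 5.828 × 10⁻⁶
Ratio (larger/smaller) = 1.37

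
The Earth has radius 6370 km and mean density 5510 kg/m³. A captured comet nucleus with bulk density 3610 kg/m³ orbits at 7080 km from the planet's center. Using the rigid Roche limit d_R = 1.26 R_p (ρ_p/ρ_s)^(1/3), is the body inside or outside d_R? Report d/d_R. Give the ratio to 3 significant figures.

d_R = 1.26 × (6370 km) × (5510/3610)^(1/3) = 9241 km
d/d_R = (7080) / (9241) = 0.766
Since d/d_R < 1, the body is inside the Roche limit.

inside; d/d_R ≈ 0.766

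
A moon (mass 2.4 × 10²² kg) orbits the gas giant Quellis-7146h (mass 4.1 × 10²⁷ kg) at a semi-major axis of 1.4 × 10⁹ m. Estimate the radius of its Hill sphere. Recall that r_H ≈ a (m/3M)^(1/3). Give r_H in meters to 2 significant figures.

1.7 × 10⁷ m

r_H ≈ a (m/3M)^(1/3)
    = (1.4 × 10⁹) × (2.4 × 10²² / (3 × 4.1 × 10²⁷))^(1/3)
    = 1.7 × 10⁷ m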